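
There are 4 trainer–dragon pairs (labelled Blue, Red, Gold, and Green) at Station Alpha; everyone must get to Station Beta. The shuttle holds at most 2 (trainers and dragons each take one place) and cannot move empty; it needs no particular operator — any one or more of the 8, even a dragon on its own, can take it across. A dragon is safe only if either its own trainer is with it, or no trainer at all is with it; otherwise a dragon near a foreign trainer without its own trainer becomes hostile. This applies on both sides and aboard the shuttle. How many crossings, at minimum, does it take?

Following every safe sequence of crossings from the start, the most of the 8 that can be at Station Beta as the shuttle arrives there on crossings 1, 3, 5 is 2, 3, 4 respectively; the best ever achieved is 4 of 8.
From crossing 7 on, no configuration arises that was not already reachable earlier: only 44 distinct safe configurations (who is on which side, and where the shuttle is) can ever be reached, none of them has everyone across, and every continuation just revisits them. So no valid plan exists.

impossible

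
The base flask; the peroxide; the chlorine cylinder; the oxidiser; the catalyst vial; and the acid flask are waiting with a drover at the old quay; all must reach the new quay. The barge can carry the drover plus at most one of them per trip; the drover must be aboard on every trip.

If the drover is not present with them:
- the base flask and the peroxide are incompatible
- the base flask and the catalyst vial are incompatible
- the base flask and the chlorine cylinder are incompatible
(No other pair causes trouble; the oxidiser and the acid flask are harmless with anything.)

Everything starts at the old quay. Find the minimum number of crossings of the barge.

Following every safe sequence of crossings from the start, the most of the 6 that can be at the new quay as the barge arrives there on crossings 1, 3, 5, 7 is 1, 2, 3, 4 respectively; the best ever achieved is 4 of 6.
From crossing 9 on, no configuration arises that was not already reachable earlier: only 36 distinct safe configurations (who is on which side, and where the barge is) can ever be reached, none of them has everyone across, and every continuation just revisits them. So no valid plan exists.

impossible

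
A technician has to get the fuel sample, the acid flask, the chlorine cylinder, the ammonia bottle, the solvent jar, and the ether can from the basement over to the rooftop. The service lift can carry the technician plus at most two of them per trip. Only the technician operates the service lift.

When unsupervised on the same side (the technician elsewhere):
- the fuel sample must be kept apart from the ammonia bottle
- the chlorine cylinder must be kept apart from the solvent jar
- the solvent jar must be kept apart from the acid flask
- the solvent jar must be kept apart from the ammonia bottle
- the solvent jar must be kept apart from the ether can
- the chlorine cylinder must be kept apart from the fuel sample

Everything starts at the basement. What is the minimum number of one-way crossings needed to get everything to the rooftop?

7

Counting alone: the technician can take at most 2 across per trip to the rooftop, so moving all 6 needs at least 3 loaded trips out, with a return between consecutive ones — at least 5 crossings.
The safety rule pushes this higher. Following every safe sequence of crossings, the most of the 6 that can be at the rooftop as the service lift arrives there on crossing 5 is 5 — never all 6.
So no plan with fewer than 7 crossings exists, and this one achieves 7:
1. Technician goes to the rooftop with the fuel sample and the solvent jar.
2. Technician goes back to the basement alone.
3. Technician goes to the rooftop with the acid flask and the chlorine cylinder.
4. Technician goes back to the basement with the fuel sample and the solvent jar.
5. Technician goes to the rooftop with the ammonia bottle and the ether can.
6. Technician goes back to the basement alone.
7. Technician goes to the rooftop with the fuel sample and the solvent jar.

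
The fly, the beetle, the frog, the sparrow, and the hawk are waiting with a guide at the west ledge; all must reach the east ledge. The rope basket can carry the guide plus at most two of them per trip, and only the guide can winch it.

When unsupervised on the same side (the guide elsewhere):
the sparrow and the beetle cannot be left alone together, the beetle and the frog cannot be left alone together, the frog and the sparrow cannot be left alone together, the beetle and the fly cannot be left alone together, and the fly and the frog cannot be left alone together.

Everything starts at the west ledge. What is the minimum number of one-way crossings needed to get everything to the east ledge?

Counting alone: the guide can take at most 2 across per trip to the east ledge, so moving all 5 needs at least 3 loaded trips out, with a return between consecutive ones — at least 5 crossings.
The safety rule pushes this higher. Following every safe sequence of crossings, the most of the 5 that can be at the east ledge as the rope basket arrives there on crossing 5 is 4 — never all 5.
So no plan with fewer than 7 crossings exists, and this one achieves 7:
1. Guide goes to the east ledge with the beetle and the frog.
2. Guide goes back to the west ledge with the beetle.
3. Guide goes to the east ledge with the fly and the sparrow.
4. Guide goes back to the west ledge with the frog.
5. Guide goes to the east ledge with the beetle and the hawk.
6. Guide goes back to the west ledge with the beetle.
7. Guide goes to the east ledge with the beetle and the frog.

7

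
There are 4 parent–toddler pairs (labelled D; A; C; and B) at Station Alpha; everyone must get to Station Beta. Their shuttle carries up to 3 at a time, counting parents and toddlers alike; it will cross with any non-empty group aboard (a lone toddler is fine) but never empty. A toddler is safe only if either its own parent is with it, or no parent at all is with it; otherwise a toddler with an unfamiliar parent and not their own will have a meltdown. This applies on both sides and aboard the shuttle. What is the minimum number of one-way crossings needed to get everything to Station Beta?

9

Counting alone: each trip to Station Beta takes at most 3 across and each return brings at least 1 back, so after t trips out (and t−1 returns) at most 3t − (t−1) of the 8 are across; that first reaches 8 at t = 4, so at least 7 crossings are needed.
The safety rule pushes this higher. Following every safe sequence of crossings, the most of the 8 that can be at Station Beta as the shuttle arrives there on crossing 7 is 7 — never all 8.
So no plan with fewer than 9 crossings exists, and this one achieves 9:
1. parent D and toddler D cross → Station Beta.
2. parent D crosses ← Station Alpha.
3. parent A, parent D, and toddler A cross → Station Beta.
4. parent D and toddler D cross ← Station Alpha.
5. parent B, parent C, and parent D cross → Station Beta.
6. toddler A crosses ← Station Alpha.
7. toddler A and toddler D cross → Station Beta.
8. toddler D crosses ← Station Alpha.
9. toddler B, toddler C, and toddler D cross → Station Beta.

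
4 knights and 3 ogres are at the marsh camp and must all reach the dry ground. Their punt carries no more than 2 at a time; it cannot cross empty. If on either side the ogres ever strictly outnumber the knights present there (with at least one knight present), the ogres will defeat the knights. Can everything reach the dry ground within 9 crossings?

Counting alone: each trip to the dry ground takes at most 2 across and each return brings at least 1 back, so after t trips out (and t−1 returns) at most 2t − (t−1) of the 7 are across; that first reaches 7 at t = 6, so at least 11 crossings are needed.
Since 9 < 11, 9 crossings cannot be enough. (The shortest complete plan in fact takes 11:)
1. 2 ogres → the dry ground.  (the marsh camp: 4K 1O; the dry ground: 0K 2O)
2. 1 ogre ← the marsh camp.  (the marsh camp: 4K 2O; the dry ground: 0K 1O)
3. 2 ogres → the dry ground.  (the marsh camp: 4K 0O; the dry ground: 0K 3O)
4. 1 ogre ← the marsh camp.  (the marsh camp: 4K 1O; the dry ground: 0K 2O)
5. 2 knights → the dry ground.  (the marsh camp: 2K 1O; the dry ground: 2K 2O)
6. 1 ogre ← the marsh camp.  (the marsh camp: 2K 2O; the dry ground: 2K 1O)
7. 1 knight and 1 ogre → the dry ground.  (the marsh camp: 1K 1O; the dry ground: 3K 2O)
8. 1 knight ← the marsh camp.  (the marsh camp: 2K 1O; the dry ground: 2K 2O)
9. 1 knight and 1 ogre → the dry ground.  (the marsh camp: 1K 0O; the dry ground: 3K 3O)
10. 1 ogre ← the marsh camp.  (the marsh camp: 1K 1O; the dry ground: 3K 2O)
11. 1 knight and 1 ogre → the dry ground.  (the marsh camp: 0K 0O; the dry ground: 4K 3O)

No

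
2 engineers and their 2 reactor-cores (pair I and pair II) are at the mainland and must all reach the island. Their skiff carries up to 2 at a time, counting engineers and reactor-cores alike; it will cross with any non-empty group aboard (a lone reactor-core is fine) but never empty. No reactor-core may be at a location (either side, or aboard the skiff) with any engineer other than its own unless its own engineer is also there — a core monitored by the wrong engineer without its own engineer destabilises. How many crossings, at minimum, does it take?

5

Counting alone: each trip to the island takes at most 2 across and each return brings at least 1 back, so after t trips out (and t−1 returns) at most 2t − (t−1) of the 4 are across; that first reaches 4 at t = 3, so at least 5 crossings are needed.
The plan below uses exactly 5 crossings, so it is optimal:
1. engineer I and reactor-core I cross → the island.
2. engineer I crosses ← the mainland.
3. engineer I and engineer II cross → the island.
4. engineer II crosses ← the mainland.
5. engineer II and reactor-core II cross → the island.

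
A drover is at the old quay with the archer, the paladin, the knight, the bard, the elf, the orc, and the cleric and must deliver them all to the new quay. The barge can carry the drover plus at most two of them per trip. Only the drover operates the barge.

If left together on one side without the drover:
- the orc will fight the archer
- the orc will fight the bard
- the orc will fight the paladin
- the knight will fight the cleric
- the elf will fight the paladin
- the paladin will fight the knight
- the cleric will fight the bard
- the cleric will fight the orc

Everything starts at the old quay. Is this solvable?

Whatever the first load, the items left behind include a forbidden pair without the drover. No opening move is safe, so no plan exists.

No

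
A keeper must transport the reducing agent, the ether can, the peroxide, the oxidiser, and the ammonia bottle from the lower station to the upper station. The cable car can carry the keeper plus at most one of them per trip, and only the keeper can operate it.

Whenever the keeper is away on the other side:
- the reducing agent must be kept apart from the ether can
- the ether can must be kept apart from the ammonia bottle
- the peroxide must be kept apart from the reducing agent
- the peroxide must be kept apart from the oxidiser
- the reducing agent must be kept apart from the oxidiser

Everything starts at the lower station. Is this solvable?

No

Whatever the first load, the items left behind include a forbidden pair without the keeper. No opening move is safe, so no plan exists.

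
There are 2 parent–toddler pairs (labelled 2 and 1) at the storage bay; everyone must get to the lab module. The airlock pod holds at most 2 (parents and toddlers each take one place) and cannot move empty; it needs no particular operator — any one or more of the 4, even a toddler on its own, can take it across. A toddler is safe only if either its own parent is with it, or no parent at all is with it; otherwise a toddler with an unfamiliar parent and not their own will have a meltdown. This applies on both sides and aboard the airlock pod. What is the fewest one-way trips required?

Counting alone: each trip to the lab module takes at most 2 across and each return brings at least 1 back, so after t trips out (and t−1 returns) at most 2t − (t−1) of the 4 are across; that first reaches 4 at t = 3, so at least 5 crossings are needed.
The plan below uses exactly 5 crossings, so it is optimal:
1. parent 2 and toddler 2 cross → the lab module.
2. parent 2 crosses ← the storage bay.
3. parent 1 and parent 2 cross → the lab module.
4. parent 1 crosses ← the storage bay.
5. parent 1 and toddler 1 cross → the lab module.

5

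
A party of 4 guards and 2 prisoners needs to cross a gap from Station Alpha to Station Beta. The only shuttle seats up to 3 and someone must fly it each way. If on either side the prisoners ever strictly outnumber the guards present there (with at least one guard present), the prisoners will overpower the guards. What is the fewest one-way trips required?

5

Counting alone: each trip to Station Beta takes at most 3 across and each return brings at least 1 back, so after t trips out (and t−1 returns) at most 3t − (t−1) of the 6 are across; that first reaches 6 at t = 3, so at least 5 crossings are needed.
The plan below uses exactly 5 crossings, so it is optimal:
1. 2 prisoners → Station Beta.  (Station Alpha: 4G 0P; Station Beta: 0G 2P)
2. 1 prisoner ← Station Alpha.  (Station Alpha: 4G 1P; Station Beta: 0G 1P)
3. 2 guards and 1 prisoner → Station Beta.  (Station Alpha: 2G 0P; Station Beta: 2G 2P)
4. 1 prisoner ← Station Alpha.  (Station Alpha: 2G 1P; Station Beta: 2G 1P)
5. 2 guards and 1 prisoner → Station Beta.  (Station Alpha: 0G 0P; Station Beta: 4G 2P)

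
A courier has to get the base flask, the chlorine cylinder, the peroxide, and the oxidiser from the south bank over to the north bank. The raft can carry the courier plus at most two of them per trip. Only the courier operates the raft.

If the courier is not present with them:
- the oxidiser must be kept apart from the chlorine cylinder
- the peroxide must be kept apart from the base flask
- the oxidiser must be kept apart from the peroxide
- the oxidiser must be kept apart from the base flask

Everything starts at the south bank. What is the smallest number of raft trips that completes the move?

5

Counting alone: the courier can take at most 2 across per trip to the north bank, so moving all 4 needs at least 2 loaded trips out, with a return between consecutive ones — at least 3 crossings.
The safety rule pushes this higher. Following every safe sequence of crossings, the most of the 4 that can be at the north bank as the raft arrives there on crossing 3 is 3 — never all 4.
So no plan with fewer than 5 crossings exists, and this one achieves 5:
1. Courier goes to the north bank with the base flask and the oxidiser.  [the south bank: the chlorine cylinder, the peroxide | the north bank: the base flask, the oxidiser]
2. Courier goes back to the south bank with the base flask.  [the south bank: the base flask, the chlorine cylinder, the peroxide | the north bank: the oxidiser]
3. Courier goes to the north bank with the base flask and the chlorine cylinder.  [the south bank: the peroxide | the north bank: the base flask, the chlorine cylinder, the oxidiser]
4. Courier goes back to the south bank with the oxidiser.  [the south bank: the oxidiser, the peroxide | the north bank: the base flask, the chlorine cylinder]
5. Courier goes to the north bank with the oxidiser and the peroxide.  [the south bank: — | the north bank: the base flask, the chlorine cylinder, the oxidiser, the peroxide]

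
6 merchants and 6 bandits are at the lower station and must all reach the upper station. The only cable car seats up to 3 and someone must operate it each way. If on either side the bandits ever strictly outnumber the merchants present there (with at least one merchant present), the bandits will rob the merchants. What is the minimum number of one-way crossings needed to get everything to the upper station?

Following every safe sequence of crossings from the start, the most of the 12 that can be at the upper station as the cable car arrives there on crossings 1, 3, 5 is 3, 5, 6 respectively; the best ever achieved is 6 of 12.
From crossing 7 on, no configuration arises that was not already reachable earlier: only 17 distinct safe configurations (who is on which side, and where the cable car is) can ever be reached, none of them has everyone across, and every continuation just revisits them. They are: 0 merchants + 0 bandits across (cable car back at the start); 0 merchants + 1 bandit across (cable car there); 0 merchants + 1 bandit across (cable car back at the start); 0 merchants + 2 bandits across (cable car there); 0 merchants + 2 bandits across (cable car back at the start); 0 merchants + 3 bandits across (cable car there); 0 merchants + 3 bandits across (cable car back at the start); 0 merchants + 4 bandits across (cable car there); 0 merchants + 4 bandits across (cable car back at the start); 0 merchants + 5 bandits across (cable car there); 0 merchants + 5 bandits across (cable car back at the start); 0 merchants + 6 bandits across (cable car there); 1 merchant + 1 bandit across (cable car there); 1 merchant + 1 bandit across (cable car back at the start); 2 merchants + 2 bandits across (cable car there); 2 merchants + 2 bandits across (cable car back at the start); 3 merchants + 3 bandits across (cable car there). So no valid plan exists.

impossible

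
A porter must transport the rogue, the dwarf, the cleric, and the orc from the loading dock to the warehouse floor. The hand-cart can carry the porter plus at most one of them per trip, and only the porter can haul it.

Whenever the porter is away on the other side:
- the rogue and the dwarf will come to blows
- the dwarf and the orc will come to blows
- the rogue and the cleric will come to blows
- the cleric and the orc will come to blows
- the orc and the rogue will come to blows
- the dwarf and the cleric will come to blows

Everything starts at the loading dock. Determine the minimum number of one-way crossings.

Whatever the first load, the items left behind include a forbidden pair without the porter. No opening move is safe, so no plan exists.

impossible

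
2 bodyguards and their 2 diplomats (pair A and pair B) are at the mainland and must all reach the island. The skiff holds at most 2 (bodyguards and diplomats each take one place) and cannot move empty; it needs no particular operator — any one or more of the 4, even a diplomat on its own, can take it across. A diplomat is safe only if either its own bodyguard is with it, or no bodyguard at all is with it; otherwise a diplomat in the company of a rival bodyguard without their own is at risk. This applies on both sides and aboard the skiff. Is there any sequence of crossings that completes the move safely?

1. bodyguard A and diplomat A cross → the island.
2. bodyguard A crosses ← the mainland.
3. bodyguard A and bodyguard B cross → the island.
4. bodyguard B crosses ← the mainland.
5. bodyguard B and diplomat B cross → the island.

Yes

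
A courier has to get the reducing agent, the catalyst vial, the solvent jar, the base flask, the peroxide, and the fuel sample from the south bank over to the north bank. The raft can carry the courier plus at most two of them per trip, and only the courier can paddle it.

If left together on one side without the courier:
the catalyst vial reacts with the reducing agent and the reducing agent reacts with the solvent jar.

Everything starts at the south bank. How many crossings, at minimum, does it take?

Counting alone: the courier can take at most 2 across per trip to the north bank, so moving all 6 needs at least 3 loaded trips out, with a return between consecutive ones — at least 5 crossings.
The plan below uses exactly 5 crossings, so it is optimal:
1. Courier goes to the north bank with the base flask and the reducing agent.
2. Courier goes back to the south bank alone.
3. Courier goes to the north bank with the fuel sample and the peroxide.
4. Courier goes back to the south bank alone.
5. Courier goes to the north bank with the catalyst vial and the solvent jar.

5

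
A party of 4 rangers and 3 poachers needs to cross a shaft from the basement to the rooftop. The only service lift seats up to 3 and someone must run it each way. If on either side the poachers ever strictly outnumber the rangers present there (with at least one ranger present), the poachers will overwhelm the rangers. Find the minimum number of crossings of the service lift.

Counting alone: each trip to the rooftop takes at most 3 across and each return brings at least 1 back, so after t trips out (and t−1 returns) at most 3t − (t−1) of the 7 are across; that first reaches 7 at t = 3, so at least 5 crossings are needed.
The plan below uses exactly 5 crossings, so it is optimal:
1. 3 poachers → the rooftop.  (the basement: 4R 0P; the rooftop: 0R 3P)
2. 1 poacher ← the basement.  (the basement: 4R 1P; the rooftop: 0R 2P)
3. 3 rangers → the rooftop.  (the basement: 1R 1P; the rooftop: 3R 2P)
4. 1 ranger ← the basement.  (the basement: 2R 1P; the rooftop: 2R 2P)
5. 2 rangers and 1 poacher → the rooftop.  (the basement: 0R 0P; the rooftop: 4R 3P)

5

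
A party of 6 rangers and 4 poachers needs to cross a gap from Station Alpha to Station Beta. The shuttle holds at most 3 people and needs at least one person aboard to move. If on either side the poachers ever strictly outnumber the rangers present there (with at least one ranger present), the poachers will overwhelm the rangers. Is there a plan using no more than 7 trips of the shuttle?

No

Counting alone: each trip to Station Beta takes at most 3 across and each return brings at least 1 back, so after t trips out (and t−1 returns) at most 3t − (t−1) of the 10 are across; that first reaches 10 at t = 5, so at least 9 crossings are needed.
Since 7 < 9, 7 crossings cannot be enough. (The shortest complete plan in fact takes 9:)
1. 2 poachers → Station Beta.  (Station Alpha: 6R 2P; Station Beta: 0R 2P)
2. 1 poacher ← Station Alpha.  (Station Alpha: 6R 3P; Station Beta: 0R 1P)
3. 3 poachers → Station Beta.  (Station Alpha: 6R 0P; Station Beta: 0R 4P)
4. 1 poacher ← Station Alpha.  (Station Alpha: 6R 1P; Station Beta: 0R 3P)
5. 3 rangers → Station Beta.  (Station Alpha: 3R 1P; Station Beta: 3R 3P)
6. 1 poacher ← Station Alpha.  (Station Alpha: 3R 2P; Station Beta: 3R 2P)
7. 1 ranger and 2 poachers → Station Beta.  (Station Alpha: 2R 0P; Station Beta: 4R 4P)
8. 1 poacher ← Station Alpha.  (Station Alpha: 2R 1P; Station Beta: 4R 3P)
9. 2 rangers and 1 poacher → Station Beta.  (Station Alpha: 0R 0P; Station Beta: 6R 4P)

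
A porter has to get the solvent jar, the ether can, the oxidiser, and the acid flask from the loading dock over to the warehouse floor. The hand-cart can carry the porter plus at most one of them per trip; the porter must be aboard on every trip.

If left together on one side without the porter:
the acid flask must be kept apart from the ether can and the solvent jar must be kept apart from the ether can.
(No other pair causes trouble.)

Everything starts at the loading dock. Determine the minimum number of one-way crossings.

Counting alone: the porter can take at most 1 across per trip to the warehouse floor, so moving all 4 needs at least 4 loaded trips out, with a return between consecutive ones — at least 7 crossings.
The safety rule pushes this higher. Following every safe sequence of crossings, the most of the 4 that can be at the warehouse floor as the hand-cart arrives there on crossing 7 is 3 — never all 4.
So no plan with fewer than 9 crossings exists, and this one achieves 9:
1. Porter goes to the warehouse floor with the ether can.
2. Porter goes back to the loading dock alone.
3. Porter goes to the warehouse floor with the solvent jar.
4. Porter goes back to the loading dock with the ether can.
5. Porter goes to the warehouse floor with the acid flask.
6. Porter goes back to the loading dock alone.
7. Porter goes to the warehouse floor with the oxidiser.
8. Porter goes back to the loading dock alone.
9. Porter goes to the warehouse floor with the ether can.

9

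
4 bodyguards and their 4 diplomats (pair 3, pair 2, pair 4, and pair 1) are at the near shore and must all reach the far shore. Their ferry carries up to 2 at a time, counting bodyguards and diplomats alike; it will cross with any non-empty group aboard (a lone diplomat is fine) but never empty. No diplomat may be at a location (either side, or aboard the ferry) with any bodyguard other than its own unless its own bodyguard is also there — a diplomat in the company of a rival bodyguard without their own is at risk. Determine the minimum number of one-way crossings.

impossible

Following every safe sequence of crossings from the start, the most of the 8 that can be at the far shore as the ferry arrives there on crossings 1, 3, 5 is 2, 3, 4 respectively; the best ever achieved is 4 of 8.
From crossing 7 on, no configuration arises that was not already reachable earlier: only 44 distinct safe configurations (who is on which side, and where the ferry is) can ever be reached, none of them has everyone across, and every continuation just revisits them. So no valid plan exists.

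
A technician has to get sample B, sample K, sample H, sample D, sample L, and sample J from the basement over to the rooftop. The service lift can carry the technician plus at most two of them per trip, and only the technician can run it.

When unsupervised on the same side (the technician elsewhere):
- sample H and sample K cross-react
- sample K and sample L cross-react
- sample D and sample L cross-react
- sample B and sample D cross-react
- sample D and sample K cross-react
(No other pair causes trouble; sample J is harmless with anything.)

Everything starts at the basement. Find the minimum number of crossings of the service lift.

Counting alone: the technician can take at most 2 across per trip to the rooftop, so moving all 6 needs at least 3 loaded trips out, with a return between consecutive ones — at least 5 crossings.
The safety rule pushes this higher. Following every safe sequence of crossings, the most of the 6 that can be at the rooftop as the service lift arrives there on crossings 5, 7 is 4, 5 respectively — never all 6.
So no plan with fewer than 9 crossings exists, and this one achieves 9:
1. Technician goes to the rooftop with sample D and sample K.  [the basement: sample B, sample H, sample J, sample L | the rooftop: sample D, sample K]
2. Technician goes back to the basement with sample K.  [the basement: sample B, sample H, sample J, sample K, sample L | the rooftop: sample D]
3. Technician goes to the rooftop with sample B and sample K.  [the basement: sample H, sample J, sample L | the rooftop: sample B, sample D, sample K]
4. Technician goes back to the basement with sample D.  [the basement: sample D, sample H, sample J, sample L | the rooftop: sample B, sample K]
5. Technician goes to the rooftop with sample H and sample L.  [the basement: sample D, sample J | the rooftop: sample B, sample H, sample K, sample L]
6. Technician goes back to the basement with sample K.  [the basement: sample D, sample J, sample K | the rooftop: sample B, sample H, sample L]
7. Technician goes to the rooftop with sample J and sample K.  [the basement: sample D | the rooftop: sample B, sample H, sample J, sample K, sample L]
8. Technician goes back to the basement with sample K.  [the basement: sample D, sample K | the rooftop: sample B, sample H, sample J, sample L]
9. Technician goes to the rooftop with sample D and sample K.  [the basement: — | the rooftop: sample B, sample D, sample H, sample J, sample K, sample L]

9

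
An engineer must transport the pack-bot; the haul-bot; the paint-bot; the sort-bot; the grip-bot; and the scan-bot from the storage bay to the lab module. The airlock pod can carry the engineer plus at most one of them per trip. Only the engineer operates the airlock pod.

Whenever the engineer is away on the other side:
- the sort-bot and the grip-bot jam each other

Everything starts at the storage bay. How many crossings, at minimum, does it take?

Counting alone: the engineer can take at most 1 across per trip to the lab module, so moving all 6 needs at least 6 loaded trips out, with a return between consecutive ones — at least 11 crossings.
The plan below uses exactly 11 crossings, so it is optimal:
1. Engineer goes to the lab module with the sort-bot.  [the storage bay: the grip-bot, the haul-bot, the pack-bot, the paint-bot, the scan-bot | the lab module: the sort-bot]
2. Engineer goes back to the storage bay alone.  [the storage bay: the grip-bot, the haul-bot, the pack-bot, the paint-bot, the scan-bot | the lab module: the sort-bot]
3. Engineer goes to the lab module with the pack-bot.  [the storage bay: the grip-bot, the haul-bot, the paint-bot, the scan-bot | the lab module: the pack-bot, the sort-bot]
4. Engineer goes back to the storage bay alone.  [the storage bay: the grip-bot, the haul-bot, the paint-bot, the scan-bot | the lab module: the pack-bot, the sort-bot]
5. Engineer goes to the lab module with the haul-bot.  [the storage bay: the grip-bot, the paint-bot, the scan-bot | the lab module: the haul-bot, the pack-bot, the sort-bot]
6. Engineer goes back to the storage bay alone.  [the storage bay: the grip-bot, the paint-bot, the scan-bot | the lab module: the haul-bot, the pack-bot, the sort-bot]
7. Engineer goes to the lab module with the paint-bot.  [the storage bay: the grip-bot, the scan-bot | the lab module: the haul-bot, the pack-bot, the paint-bot, the sort-bot]
8. Engineer goes back to the storage bay alone.  [the storage bay: the grip-bot, the scan-bot | the lab module: the haul-bot, the pack-bot, the paint-bot, the sort-bot]
9. Engineer goes to the lab module with the scan-bot.  [the storage bay: the grip-bot | the lab module: the haul-bot, the pack-bot, the paint-bot, the scan-bot, the sort-bot]
10. Engineer goes back to the storage bay alone.  [the storage bay: the grip-bot | the lab module: the haul-bot, the pack-bot, the paint-bot, the scan-bot, the sort-bot]
11. Engineer goes to the lab module with the grip-bot.  [the storage bay: — | the lab module: the grip-bot, the haul-bot, the pack-bot, the paint-bot, the scan-bot, the sort-bot]

11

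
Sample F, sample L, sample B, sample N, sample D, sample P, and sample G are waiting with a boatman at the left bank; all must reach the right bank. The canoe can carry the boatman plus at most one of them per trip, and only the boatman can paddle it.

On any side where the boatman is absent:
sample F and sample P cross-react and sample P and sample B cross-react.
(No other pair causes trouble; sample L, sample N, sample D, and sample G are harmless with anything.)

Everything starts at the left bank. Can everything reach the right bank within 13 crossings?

No

Counting alone: the boatman can take at most 1 across per trip to the right bank, so moving all 7 needs at least 7 loaded trips out, with a return between consecutive ones — at least 13 crossings.
The safety rule pushes this higher. Following every safe sequence of crossings, the most of the 7 that can be at the right bank as the canoe arrives there on crossing 13 is 6 — never all 7.
So the move cannot be finished within 13 crossings. (The shortest complete plan takes 15:)
1. Boatman goes to the right bank with sample P.
2. Boatman goes back to the left bank alone.
3. Boatman goes to the right bank with sample F.
4. Boatman goes back to the left bank with sample P.
5. Boatman goes to the right bank with sample B.
6. Boatman goes back to the left bank alone.
7. Boatman goes to the right bank with sample L.
8. Boatman goes back to the left bank alone.
9. Boatman goes to the right bank with sample N.
10. Boatman goes back to the left bank alone.
11. Boatman goes to the right bank with sample D.
12. Boatman goes back to the left bank alone.
13. Boatman goes to the right bank with sample G.
14. Boatman goes back to the left bank alone.
15. Boatman goes to the right bank with sample P.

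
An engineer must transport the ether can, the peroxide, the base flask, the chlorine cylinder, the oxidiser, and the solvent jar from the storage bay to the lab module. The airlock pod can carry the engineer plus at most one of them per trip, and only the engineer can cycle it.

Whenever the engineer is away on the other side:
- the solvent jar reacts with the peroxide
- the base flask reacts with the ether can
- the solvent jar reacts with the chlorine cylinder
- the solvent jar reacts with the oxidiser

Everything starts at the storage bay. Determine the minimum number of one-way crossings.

Whatever the first load, the items left behind include a forbidden pair without the engineer. No opening move is safe, so no plan exists.

impossible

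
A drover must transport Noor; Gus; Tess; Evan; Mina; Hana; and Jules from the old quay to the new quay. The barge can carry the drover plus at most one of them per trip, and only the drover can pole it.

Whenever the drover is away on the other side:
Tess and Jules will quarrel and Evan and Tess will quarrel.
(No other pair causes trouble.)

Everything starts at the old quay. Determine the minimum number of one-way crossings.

Counting alone: the drover can take at most 1 across per trip to the new quay, so moving all 7 needs at least 7 loaded trips out, with a return between consecutive ones — at least 13 crossings.
The safety rule pushes this higher. Following every safe sequence of crossings, the most of the 7 that can be at the new quay as the barge arrives there on crossing 13 is 6 — never all 7.
So no plan with fewer than 15 crossings exists, and this one achieves 15:
1. Drover goes to the new quay with Tess.  [the old quay: Evan, Gus, Hana, Jules, Mina, Noor | the new quay: Tess]
2. Drover goes back to the old quay alone.  [the old quay: Evan, Gus, Hana, Jules, Mina, Noor | the new quay: Tess]
3. Drover goes to the new quay with Noor.  [the old quay: Evan, Gus, Hana, Jules, Mina | the new quay: Noor, Tess]
4. Drover goes back to the old quay alone.  [the old quay: Evan, Gus, Hana, Jules, Mina | the new quay: Noor, Tess]
5. Drover goes to the new quay with Gus.  [the old quay: Evan, Hana, Jules, Mina | the new quay: Gus, Noor, Tess]
6. Drover goes back to the old quay alone.  [the old quay: Evan, Hana, Jules, Mina | the new quay: Gus, Noor, Tess]
7. Drover goes to the new quay with Evan.  [the old quay: Hana, Jules, Mina | the new quay: Evan, Gus, Noor, Tess]
8. Drover goes back to the old quay with Tess.  [the old quay: Hana, Jules, Mina, Tess | the new quay: Evan, Gus, Noor]
9. Drover goes to the new quay with Jules.  [the old quay: Hana, Mina, Tess | the new quay: Evan, Gus, Jules, Noor]
10. Drover goes back to the old quay alone.  [the old quay: Hana, Mina, Tess | the new quay: Evan, Gus, Jules, Noor]
11. Drover goes to the new quay with Mina.  [the old quay: Hana, Tess | the new quay: Evan, Gus, Jules, Mina, Noor]
12. Drover goes back to the old quay alone.  [the old quay: Hana, Tess | the new quay: Evan, Gus, Jules, Mina, Noor]
13. Drover goes to the new quay with Hana.  [the old quay: Tess | the new quay: Evan, Gus, Hana, Jules, Mina, Noor]
14. Drover goes back to the old quay alone.  [the old quay: Tess | the new quay: Evan, Gus, Hana, Jules, Mina, Noor]
15. Drover goes to the new quay with Tess.  [the old quay: — | the new quay: Evan, Gus, Hana, Jules, Mina, Noor, Tess]

15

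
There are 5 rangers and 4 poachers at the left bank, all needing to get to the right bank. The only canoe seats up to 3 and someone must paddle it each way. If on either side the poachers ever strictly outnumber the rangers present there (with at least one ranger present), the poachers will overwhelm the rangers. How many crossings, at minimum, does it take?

Counting alone: each trip to the right bank takes at most 3 across and each return brings at least 1 back, so after t trips out (and t−1 returns) at most 3t − (t−1) of the 9 are across; that first reaches 9 at t = 4, so at least 7 crossings are needed.
The plan below uses exactly 7 crossings, so it is optimal:
1. 3 poachers → the right bank.  (the left bank: 5R 1P; the right bank: 0R 3P)
2. 1 poacher ← the left bank.  (the left bank: 5R 2P; the right bank: 0R 2P)
3. 3 rangers → the right bank.  (the left bank: 2R 2P; the right bank: 3R 2P)
4. 1 ranger ← the left bank.  (the left bank: 3R 2P; the right bank: 2R 2P)
5. 2 rangers and 1 poacher → the right bank.  (the left bank: 1R 1P; the right bank: 4R 3P)
6. 1 ranger ← the left bank.  (the left bank: 2R 1P; the right bank: 3R 3P)
7. 2 rangers and 1 poacher → the right bank.  (the left bank: 0R 0P; the right bank: 5R 4P)

7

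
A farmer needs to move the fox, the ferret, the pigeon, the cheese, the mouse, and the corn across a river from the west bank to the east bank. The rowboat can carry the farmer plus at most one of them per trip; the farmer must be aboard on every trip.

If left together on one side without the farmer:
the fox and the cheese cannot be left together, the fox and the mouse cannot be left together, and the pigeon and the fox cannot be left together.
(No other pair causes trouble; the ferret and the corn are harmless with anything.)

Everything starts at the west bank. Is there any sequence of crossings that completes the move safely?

No

Following every safe sequence of crossings from the start, the most of the 6 that can be at the east bank as the rowboat arrives there on crossings 1, 3, 5, 7 is 1, 2, 3, 4 respectively; the best ever achieved is 4 of 6.
From crossing 9 on, no configuration arises that was not already reachable earlier: only 36 distinct safe configurations (who is on which side, and where the rowboat is) can ever be reached, none of them has everyone across, and every continuation just revisits them. So no valid plan exists.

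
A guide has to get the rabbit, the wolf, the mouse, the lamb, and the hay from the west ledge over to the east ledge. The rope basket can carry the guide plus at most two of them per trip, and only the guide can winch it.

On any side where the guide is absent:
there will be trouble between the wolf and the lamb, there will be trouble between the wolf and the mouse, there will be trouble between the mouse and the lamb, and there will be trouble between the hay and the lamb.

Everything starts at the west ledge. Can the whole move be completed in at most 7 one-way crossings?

Yes

Yes — this plan uses 7 crossings (≤ 7):
1. Guide goes to the east ledge with the lamb and the wolf.  [the west ledge: the hay, the mouse, the rabbit | the east ledge: the lamb, the wolf]
2. Guide goes back to the west ledge with the wolf.  [the west ledge: the hay, the mouse, the rabbit, the wolf | the east ledge: the lamb]
3. Guide goes to the east ledge with the rabbit and the wolf.  [the west ledge: the hay, the mouse | the east ledge: the lamb, the rabbit, the wolf]
4. Guide goes back to the west ledge with the wolf.  [the west ledge: the hay, the mouse, the wolf | the east ledge: the lamb, the rabbit]
5. Guide goes to the east ledge with the hay and the wolf.  [the west ledge: the mouse | the east ledge: the hay, the lamb, the rabbit, the wolf]
6. Guide goes back to the west ledge with the lamb.  [the west ledge: the lamb, the mouse | the east ledge: the hay, the rabbit, the wolf]
7. Guide goes to the east ledge with the lamb and the mouse.  [the west ledge: — | the east ledge: the hay, the lamb, the mouse, the rabbit, the wolf]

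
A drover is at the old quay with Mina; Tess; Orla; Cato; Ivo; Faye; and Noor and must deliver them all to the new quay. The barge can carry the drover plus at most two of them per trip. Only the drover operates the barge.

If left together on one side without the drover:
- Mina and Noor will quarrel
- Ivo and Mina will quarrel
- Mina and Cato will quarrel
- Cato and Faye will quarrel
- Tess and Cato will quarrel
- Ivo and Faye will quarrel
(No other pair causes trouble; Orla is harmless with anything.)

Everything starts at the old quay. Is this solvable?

Whatever the first load, the items left behind include a forbidden pair without the drover. No opening move is safe, so no plan exists.

No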